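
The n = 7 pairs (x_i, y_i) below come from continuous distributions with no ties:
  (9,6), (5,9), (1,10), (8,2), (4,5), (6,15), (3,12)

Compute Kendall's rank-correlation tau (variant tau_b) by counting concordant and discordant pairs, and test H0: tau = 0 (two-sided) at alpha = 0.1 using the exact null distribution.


Step 1: Enumerate the 21 unordered pairs (i,j) with i<j and classify each by sign(x_j-x_i) * sign(y_j-y_i).
  (1,2):dx=-4,dy=+3->D; (1,3):dx=-8,dy=+4->D; (1,4):dx=-1,dy=-4->C; (1,5):dx=-5,dy=-1->C
  (1,6):dx=-3,dy=+9->D; (1,7):dx=-6,dy=+6->D; (2,3):dx=-4,dy=+1->D; (2,4):dx=+3,dy=-7->D
  (2,5):dx=-1,dy=-4->C; (2,6):dx=+1,dy=+6->C; (2,7):dx=-2,dy=+3->D; (3,4):dx=+7,dy=-8->D
  (3,5):dx=+3,dy=-5->D; (3,6):dx=+5,dy=+5->C; (3,7):dx=+2,dy=+2->C; (4,5):dx=-4,dy=+3->D
  (4,6):dx=-2,dy=+13->D; (4,7):dx=-5,dy=+10->D; (5,6):dx=+2,dy=+10->C; (5,7):dx=-1,dy=+7->D
  (6,7):dx=-3,dy=-3->C
Step 2: C = 8, D = 13, total pairs = 21.
Step 3: tau = (C - D)/(n(n-1)/2) = (8 - 13)/21 = -0.238095.
Step 4: Exact two-sided p-value (enumerate n! = 5040 permutations of y under H0): p = 0.561905.
Step 5: alpha = 0.1. fail to reject H0.

tau_b = -0.2381 (C=8, D=13), p = 0.561905, fail to reject H0.


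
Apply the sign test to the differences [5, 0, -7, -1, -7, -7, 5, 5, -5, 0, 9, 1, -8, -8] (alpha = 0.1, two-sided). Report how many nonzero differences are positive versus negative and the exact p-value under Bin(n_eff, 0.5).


Step 1: Discard zero differences. Original n = 14; n_eff = number of nonzero differences = 12.
Nonzero differences (with sign): +5, -7, -1, -7, -7, +5, +5, -5, +9, +1, -8, -8
Step 2: Count signs: positive = 5, negative = 7.
Step 3: Under H0: P(positive) = 0.5, so the number of positives S ~ Bin(12, 0.5).
Step 4: Two-sided exact p-value = sum of Bin(12,0.5) probabilities at or below the observed probability = 0.774414.
Step 5: alpha = 0.1. fail to reject H0.

n_eff = 12, pos = 5, neg = 7, p = 0.774414, fail to reject H0.


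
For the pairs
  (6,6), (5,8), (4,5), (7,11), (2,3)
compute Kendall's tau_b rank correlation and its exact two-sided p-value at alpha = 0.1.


Step 1: Enumerate the 10 unordered pairs (i,j) with i<j and classify each by sign(x_j-x_i) * sign(y_j-y_i).
  (1,2):dx=-1,dy=+2->D; (1,3):dx=-2,dy=-1->C; (1,4):dx=+1,dy=+5->C; (1,5):dx=-4,dy=-3->C
  (2,3):dx=-1,dy=-3->C; (2,4):dx=+2,dy=+3->C; (2,5):dx=-3,dy=-5->C; (3,4):dx=+3,dy=+6->C
  (3,5):dx=-2,dy=-2->C; (4,5):dx=-5,dy=-8->C
Step 2: C = 9, D = 1, total pairs = 10.
Step 3: tau = (C - D)/(n(n-1)/2) = (9 - 1)/10 = 0.800000.
Step 4: Exact two-sided p-value (enumerate n! = 120 permutations of y under H0): p = 0.083333.
Step 5: alpha = 0.1. reject H0.

tau_b = 0.8000 (C=9, D=1), p = 0.083333, reject H0.


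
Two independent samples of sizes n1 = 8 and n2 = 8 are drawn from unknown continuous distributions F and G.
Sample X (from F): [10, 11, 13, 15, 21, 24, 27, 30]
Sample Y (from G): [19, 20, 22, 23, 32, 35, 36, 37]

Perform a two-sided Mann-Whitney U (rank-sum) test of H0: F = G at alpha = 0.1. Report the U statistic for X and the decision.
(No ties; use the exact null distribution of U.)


Step 1: Combine and sort all 16 observations; assign midranks.
sorted (value, group): (10,X), (11,X), (13,X), (15,X), (19,Y), (20,Y), (21,X), (22,Y), (23,Y), (24,X), (27,X), (30,X), (32,Y), (35,Y), (36,Y), (37,Y)
ranks: 10->1, 11->2, 13->3, 15->4, 19->5, 20->6, 21->7, 22->8, 23->9, 24->10, 27->11, 30->12, 32->13, 35->14, 36->15, 37->16
Step 2: Rank sum for X: R1 = 1 + 2 + 3 + 4 + 7 + 10 + 11 + 12 = 50.
Step 3: U_X = R1 - n1(n1+1)/2 = 50 - 8*9/2 = 50 - 36 = 14.
       U_Y = n1*n2 - U_X = 64 - 14 = 50.
Step 4: No ties, so the exact null distribution of U (based on enumerating the C(16,8) = 12870 equally likely rank assignments) gives the two-sided p-value.
Step 5: p-value = 0.064957; compare to alpha = 0.1. reject H0.

U_X = 14, p = 0.064957, reject H0 at alpha = 0.1.


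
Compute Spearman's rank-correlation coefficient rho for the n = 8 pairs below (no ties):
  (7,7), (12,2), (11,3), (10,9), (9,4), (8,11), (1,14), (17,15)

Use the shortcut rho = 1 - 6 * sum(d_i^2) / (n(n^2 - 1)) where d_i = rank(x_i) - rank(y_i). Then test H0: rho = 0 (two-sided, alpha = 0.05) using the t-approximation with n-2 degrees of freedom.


Step 1: Rank x and y separately (midranks; no ties here).
rank(x): 7->2, 12->7, 11->6, 10->5, 9->4, 8->3, 1->1, 17->8
rank(y): 7->4, 2->1, 3->2, 9->5, 4->3, 11->6, 14->7, 15->8
Step 2: d_i = R_x(i) - R_y(i); compute d_i^2.
  (2-4)^2=4, (7-1)^2=36, (6-2)^2=16, (5-5)^2=0, (4-3)^2=1, (3-6)^2=9, (1-7)^2=36, (8-8)^2=0
sum(d^2) = 102.
Step 3: rho = 1 - 6*102 / (8*(8^2 - 1)) = 1 - 612/504 = -0.214286.
Step 4: Under H0, t = rho * sqrt((n-2)/(1-rho^2)) = -0.5374 ~ t(6).
Step 5: Two-sided p-value from the t-distribution with 6 df = 0.610344.
Step 6: alpha = 0.05. fail to reject H0.

rho = -0.2143, p = 0.610344, fail to reject H0 at alpha = 0.05.


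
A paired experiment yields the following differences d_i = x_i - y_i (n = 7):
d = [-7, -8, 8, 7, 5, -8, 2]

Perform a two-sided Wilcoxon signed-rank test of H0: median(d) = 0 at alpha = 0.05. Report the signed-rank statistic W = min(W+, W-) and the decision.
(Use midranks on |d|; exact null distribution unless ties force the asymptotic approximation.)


Step 1: Drop any zero differences (none here) and take |d_i|.
|d| = [7, 8, 8, 7, 5, 8, 2]
Step 2: Midrank |d_i| (ties get averaged ranks).
ranks: |7|->3.5, |8|->6, |8|->6, |7|->3.5, |5|->2, |8|->6, |2|->1
Step 3: Attach original signs; sum ranks with positive sign and with negative sign.
W+ = 6 + 3.5 + 2 + 1 = 12.5
W- = 3.5 + 6 + 6 = 15.5
(Check: W+ + W- = 28 should equal n(n+1)/2 = 28.)
Step 4: Test statistic W = min(W+, W-) = 12.5.
Step 5: Ties in |d|, so use the tie-corrected normal approximation.
        E[W] = n(n+1)/4 = 7*8/4 = 14.
        Tie groups: |d|=7 (t=2), |d|=8 (t=3); sum(t^3 - t) = 30.
        Var[W] = n(n+1)(2n+1)/24 - sum(t^3-t)/48 = 840/24 - 30/48 = 34.375.
        z = (W - E[W]) / sqrt(Var[W]) = (12.5 - 14) / 5.8630 = -0.2558.
        Two-sided p = 2*Phi(z) = 0.798074.
Step 6: alpha = 0.05. fail to reject H0.

W+ = 12.5, W- = 15.5, W = min = 12.5, p = 0.798074, fail to reject H0.


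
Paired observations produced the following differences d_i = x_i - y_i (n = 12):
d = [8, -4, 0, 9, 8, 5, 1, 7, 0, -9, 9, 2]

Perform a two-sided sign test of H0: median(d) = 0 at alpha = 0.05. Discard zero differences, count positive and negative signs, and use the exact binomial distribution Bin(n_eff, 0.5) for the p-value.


Step 1: Discard zero differences. Original n = 12; n_eff = number of nonzero differences = 10.
Nonzero differences (with sign): +8, -4, +9, +8, +5, +1, +7, -9, +9, +2
Step 2: Count signs: positive = 8, negative = 2.
Step 3: Under H0: P(positive) = 0.5, so the number of positives S ~ Bin(10, 0.5).
Step 4: Two-sided exact p-value = sum of Bin(10,0.5) probabilities at or below the observed probability = 0.109375.
Step 5: alpha = 0.05. fail to reject H0.

n_eff = 10, pos = 8, neg = 2, p = 0.109375, fail to reject H0.


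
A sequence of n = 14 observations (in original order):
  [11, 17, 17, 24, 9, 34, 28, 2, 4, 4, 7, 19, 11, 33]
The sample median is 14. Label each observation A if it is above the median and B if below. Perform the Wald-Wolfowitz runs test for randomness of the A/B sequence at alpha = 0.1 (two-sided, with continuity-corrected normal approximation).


Step 1: Compute median = 14; label A = above, B = below.
Labels in order: BAAABAABBBBABA  (n_A = 7, n_B = 7)
Step 2: Count runs R = 8.
Step 3: Under H0 (random ordering), E[R] = 2*n_A*n_B/(n_A+n_B) + 1 = 2*7*7/14 + 1 = 8.0000.
        Var[R] = 2*n_A*n_B*(2*n_A*n_B - n_A - n_B) / ((n_A+n_B)^2 * (n_A+n_B-1)) = 8232/2548 = 3.2308.
        SD[R] = 1.7974.
Step 4: R = E[R], so z = 0 with no continuity correction.
Step 5: Two-sided p-value via normal approximation = 2*(1 - Phi(|z|)) = 1.000000.
Step 6: alpha = 0.1. fail to reject H0.

R = 8, z = 0.0000, p = 1.000000, fail to reject H0.


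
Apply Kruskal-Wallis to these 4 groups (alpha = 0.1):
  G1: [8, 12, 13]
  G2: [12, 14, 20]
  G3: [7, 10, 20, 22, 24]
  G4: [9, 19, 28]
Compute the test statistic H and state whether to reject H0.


Step 1: Combine all N = 14 observations and assign midranks.
sorted (value, group, rank): (7,G3,1), (8,G1,2), (9,G4,3), (10,G3,4), (12,G1,5.5), (12,G2,5.5), (13,G1,7), (14,G2,8), (19,G4,9), (20,G2,10.5), (20,G3,10.5), (22,G3,12), (24,G3,13), (28,G4,14)
Step 2: Sum ranks within each group.
R_1 = 14.5 (n_1 = 3)
R_2 = 24 (n_2 = 3)
R_3 = 40.5 (n_3 = 5)
R_4 = 26 (n_4 = 3)
Step 3: H = 12/(N(N+1)) * sum(R_i^2/n_i) - 3(N+1)
     = 12/(14*15) * (14.5^2/3 + 24^2/3 + 40.5^2/5 + 26^2/3) - 3*15
     = 0.057143 * 815.467 - 45
     = 1.598095.
Step 4: Ties present; correction factor C = 1 - 12/(14^3 - 14) = 0.995604. Corrected H = 1.598095 / 0.995604 = 1.605151.
Step 5: Under H0, H ~ chi^2(3); p-value = 0.658222.
Step 6: alpha = 0.1. fail to reject H0.

H = 1.6052, df = 3, p = 0.658222, fail to reject H0.


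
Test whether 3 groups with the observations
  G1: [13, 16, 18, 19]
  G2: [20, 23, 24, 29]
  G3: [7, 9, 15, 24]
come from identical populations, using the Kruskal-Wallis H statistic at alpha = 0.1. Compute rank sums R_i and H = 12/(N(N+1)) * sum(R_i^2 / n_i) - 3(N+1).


Step 1: Combine all N = 12 observations and assign midranks.
sorted (value, group, rank): (7,G3,1), (9,G3,2), (13,G1,3), (15,G3,4), (16,G1,5), (18,G1,6), (19,G1,7), (20,G2,8), (23,G2,9), (24,G2,10.5), (24,G3,10.5), (29,G2,12)
Step 2: Sum ranks within each group.
R_1 = 21 (n_1 = 4)
R_2 = 39.5 (n_2 = 4)
R_3 = 17.5 (n_3 = 4)
Step 3: H = 12/(N(N+1)) * sum(R_i^2/n_i) - 3(N+1)
     = 12/(12*13) * (21^2/4 + 39.5^2/4 + 17.5^2/4) - 3*13
     = 0.076923 * 576.875 - 39
     = 5.375000.
Step 4: Ties present; correction factor C = 1 - 6/(12^3 - 12) = 0.996503. Corrected H = 5.375000 / 0.996503 = 5.393860.
Step 5: Under H0, H ~ chi^2(2); p-value = 0.067412.
Step 6: alpha = 0.1. reject H0.

H = 5.3939, df = 2, p = 0.067412, reject H0.


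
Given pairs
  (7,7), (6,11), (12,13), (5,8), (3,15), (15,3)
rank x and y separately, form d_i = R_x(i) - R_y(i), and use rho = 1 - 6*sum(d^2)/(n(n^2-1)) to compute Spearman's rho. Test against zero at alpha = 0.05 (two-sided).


Step 1: Rank x and y separately (midranks; no ties here).
rank(x): 7->4, 6->3, 12->5, 5->2, 3->1, 15->6
rank(y): 7->2, 11->4, 13->5, 8->3, 15->6, 3->1
Step 2: d_i = R_x(i) - R_y(i); compute d_i^2.
  (4-2)^2=4, (3-4)^2=1, (5-5)^2=0, (2-3)^2=1, (1-6)^2=25, (6-1)^2=25
sum(d^2) = 56.
Step 3: rho = 1 - 6*56 / (6*(6^2 - 1)) = 1 - 336/210 = -0.600000.
Step 4: Under H0, t = rho * sqrt((n-2)/(1-rho^2)) = -1.5000 ~ t(4).
Step 5: Two-sided p-value from the t-distribution with 4 df = 0.208000.
Step 6: alpha = 0.05. fail to reject H0.

rho = -0.6000, p = 0.208000, fail to reject H0 at alpha = 0.05.


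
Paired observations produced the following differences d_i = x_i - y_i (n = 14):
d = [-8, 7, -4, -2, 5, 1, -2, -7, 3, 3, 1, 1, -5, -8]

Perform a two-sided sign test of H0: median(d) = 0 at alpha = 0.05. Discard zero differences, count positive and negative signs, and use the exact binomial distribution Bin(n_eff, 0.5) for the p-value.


Step 1: Discard zero differences. Original n = 14; n_eff = number of nonzero differences = 14.
Nonzero differences (with sign): -8, +7, -4, -2, +5, +1, -2, -7, +3, +3, +1, +1, -5, -8
Step 2: Count signs: positive = 7, negative = 7.
Step 3: Under H0: P(positive) = 0.5, so the number of positives S ~ Bin(14, 0.5).
Step 4: Two-sided exact p-value = sum of Bin(14,0.5) probabilities at or below the observed probability = 1.000000.
Step 5: alpha = 0.05. fail to reject H0.

n_eff = 14, pos = 7, neg = 7, p = 1.000000, fail to reject H0.


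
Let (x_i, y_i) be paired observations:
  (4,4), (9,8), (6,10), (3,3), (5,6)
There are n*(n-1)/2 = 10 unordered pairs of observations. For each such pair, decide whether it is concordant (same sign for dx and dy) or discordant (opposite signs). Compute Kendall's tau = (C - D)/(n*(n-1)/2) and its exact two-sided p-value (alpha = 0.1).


Step 1: Enumerate the 10 unordered pairs (i,j) with i<j and classify each by sign(x_j-x_i) * sign(y_j-y_i).
  (1,2):dx=+5,dy=+4->C; (1,3):dx=+2,dy=+6->C; (1,4):dx=-1,dy=-1->C; (1,5):dx=+1,dy=+2->C
  (2,3):dx=-3,dy=+2->D; (2,4):dx=-6,dy=-5->C; (2,5):dx=-4,dy=-2->C; (3,4):dx=-3,dy=-7->C
  (3,5):dx=-1,dy=-4->C; (4,5):dx=+2,dy=+3->C
Step 2: C = 9, D = 1, total pairs = 10.
Step 3: tau = (C - D)/(n(n-1)/2) = (9 - 1)/10 = 0.800000.
Step 4: Exact two-sided p-value (enumerate n! = 120 permutations of y under H0): p = 0.083333.
Step 5: alpha = 0.1. reject H0.

tau_b = 0.8000 (C=9, D=1), p = 0.083333, reject H0.


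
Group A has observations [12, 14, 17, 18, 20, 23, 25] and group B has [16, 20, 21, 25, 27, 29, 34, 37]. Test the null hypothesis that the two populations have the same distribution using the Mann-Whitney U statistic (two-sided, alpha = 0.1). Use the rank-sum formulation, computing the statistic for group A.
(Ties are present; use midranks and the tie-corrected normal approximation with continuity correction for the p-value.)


Step 1: Combine and sort all 15 observations; assign midranks.
sorted (value, group): (12,X), (14,X), (16,Y), (17,X), (18,X), (20,X), (20,Y), (21,Y), (23,X), (25,X), (25,Y), (27,Y), (29,Y), (34,Y), (37,Y)
ranks: 12->1, 14->2, 16->3, 17->4, 18->5, 20->6.5, 20->6.5, 21->8, 23->9, 25->10.5, 25->10.5, 27->12, 29->13, 34->14, 37->15
Step 2: Rank sum for X: R1 = 1 + 2 + 4 + 5 + 6.5 + 9 + 10.5 = 38.
Step 3: U_X = R1 - n1(n1+1)/2 = 38 - 7*8/2 = 38 - 28 = 10.
       U_Y = n1*n2 - U_X = 56 - 10 = 46.
Step 4: Ties are present, so use the tie-corrected normal approximation (with continuity correction) for the p-value.
Step 5: p-value = 0.042473; compare to alpha = 0.1. reject H0.

U_X = 10, p = 0.042473, reject H0 at alpha = 0.1.


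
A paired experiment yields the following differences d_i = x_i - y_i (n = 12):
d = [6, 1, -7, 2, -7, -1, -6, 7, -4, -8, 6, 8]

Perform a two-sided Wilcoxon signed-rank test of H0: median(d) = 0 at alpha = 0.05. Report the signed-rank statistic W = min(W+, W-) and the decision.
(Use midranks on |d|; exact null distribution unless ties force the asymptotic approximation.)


Step 1: Drop any zero differences (none here) and take |d_i|.
|d| = [6, 1, 7, 2, 7, 1, 6, 7, 4, 8, 6, 8]
Step 2: Midrank |d_i| (ties get averaged ranks).
ranks: |6|->6, |1|->1.5, |7|->9, |2|->3, |7|->9, |1|->1.5, |6|->6, |7|->9, |4|->4, |8|->11.5, |6|->6, |8|->11.5
Step 3: Attach original signs; sum ranks with positive sign and with negative sign.
W+ = 6 + 1.5 + 3 + 9 + 6 + 11.5 = 37
W- = 9 + 9 + 1.5 + 6 + 4 + 11.5 = 41
(Check: W+ + W- = 78 should equal n(n+1)/2 = 78.)
Step 4: Test statistic W = min(W+, W-) = 37.
Step 5: Ties in |d|, so use the tie-corrected normal approximation.
        E[W] = n(n+1)/4 = 12*13/4 = 39.
        Tie groups: |d|=1 (t=2), |d|=6 (t=3), |d|=7 (t=3), |d|=8 (t=2); sum(t^3 - t) = 60.
        Var[W] = n(n+1)(2n+1)/24 - sum(t^3-t)/48 = 3900/24 - 60/48 = 161.25.
        z = (W - E[W]) / sqrt(Var[W]) = (37 - 39) / 12.6984 = -0.1575.
        Two-sided p = 2*Phi(z) = 0.874851.
Step 6: alpha = 0.05. fail to reject H0.

W+ = 37, W- = 41, W = min = 37, p = 0.874851, fail to reject H0.


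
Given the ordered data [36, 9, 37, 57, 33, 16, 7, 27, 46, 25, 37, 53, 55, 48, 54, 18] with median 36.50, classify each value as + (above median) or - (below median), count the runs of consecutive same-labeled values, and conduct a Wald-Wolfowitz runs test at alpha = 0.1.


Step 1: Compute median = 36.50; label A = above, B = below.
Labels in order: BBAABBBBABAAAAAB  (n_A = 8, n_B = 8)
Step 2: Count runs R = 7.
Step 3: Under H0 (random ordering), E[R] = 2*n_A*n_B/(n_A+n_B) + 1 = 2*8*8/16 + 1 = 9.0000.
        Var[R] = 2*n_A*n_B*(2*n_A*n_B - n_A - n_B) / ((n_A+n_B)^2 * (n_A+n_B-1)) = 14336/3840 = 3.7333.
        SD[R] = 1.9322.
Step 4: Continuity-corrected z = (R + 0.5 - E[R]) / SD[R] = (7 + 0.5 - 9.0000) / 1.9322 = -0.7763.
Step 5: Two-sided p-value via normal approximation = 2*(1 - Phi(|z|)) = 0.437558.
Step 6: alpha = 0.1. fail to reject H0.

R = 7, z = -0.7763, p = 0.437558, fail to reject H0.


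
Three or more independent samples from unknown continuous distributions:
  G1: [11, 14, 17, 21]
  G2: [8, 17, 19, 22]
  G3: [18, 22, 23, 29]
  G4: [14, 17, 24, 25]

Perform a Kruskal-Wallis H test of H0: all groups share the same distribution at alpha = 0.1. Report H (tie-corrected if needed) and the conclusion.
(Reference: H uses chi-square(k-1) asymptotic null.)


Step 1: Combine all N = 16 observations and assign midranks.
sorted (value, group, rank): (8,G2,1), (11,G1,2), (14,G1,3.5), (14,G4,3.5), (17,G1,6), (17,G2,6), (17,G4,6), (18,G3,8), (19,G2,9), (21,G1,10), (22,G2,11.5), (22,G3,11.5), (23,G3,13), (24,G4,14), (25,G4,15), (29,G3,16)
Step 2: Sum ranks within each group.
R_1 = 21.5 (n_1 = 4)
R_2 = 27.5 (n_2 = 4)
R_3 = 48.5 (n_3 = 4)
R_4 = 38.5 (n_4 = 4)
Step 3: H = 12/(N(N+1)) * sum(R_i^2/n_i) - 3(N+1)
     = 12/(16*17) * (21.5^2/4 + 27.5^2/4 + 48.5^2/4 + 38.5^2/4) - 3*17
     = 0.044118 * 1263.25 - 51
     = 4.731618.
Step 4: Ties present; correction factor C = 1 - 36/(16^3 - 16) = 0.991176. Corrected H = 4.731618 / 0.991176 = 4.773739.
Step 5: Under H0, H ~ chi^2(3); p-value = 0.189135.
Step 6: alpha = 0.1. fail to reject H0.

H = 4.7737, df = 3, p = 0.189135, fail to reject H0.


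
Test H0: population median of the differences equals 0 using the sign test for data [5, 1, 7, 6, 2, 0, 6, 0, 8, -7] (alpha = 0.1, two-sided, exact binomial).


Step 1: Discard zero differences. Original n = 10; n_eff = number of nonzero differences = 8.
Nonzero differences (with sign): +5, +1, +7, +6, +2, +6, +8, -7
Step 2: Count signs: positive = 7, negative = 1.
Step 3: Under H0: P(positive) = 0.5, so the number of positives S ~ Bin(8, 0.5).
Step 4: Two-sided exact p-value = sum of Bin(8,0.5) probabilities at or below the observed probability = 0.070312.
Step 5: alpha = 0.1. reject H0.

n_eff = 8, pos = 7, neg = 1, p = 0.070312, reject H0.


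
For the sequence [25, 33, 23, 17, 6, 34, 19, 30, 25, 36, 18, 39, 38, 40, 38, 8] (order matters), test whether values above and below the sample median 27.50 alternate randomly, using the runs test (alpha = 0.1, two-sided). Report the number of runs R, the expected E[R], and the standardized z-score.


Step 1: Compute median = 27.50; label A = above, B = below.
Labels in order: BABBBABABABAAAAB  (n_A = 8, n_B = 8)
Step 2: Count runs R = 11.
Step 3: Under H0 (random ordering), E[R] = 2*n_A*n_B/(n_A+n_B) + 1 = 2*8*8/16 + 1 = 9.0000.
        Var[R] = 2*n_A*n_B*(2*n_A*n_B - n_A - n_B) / ((n_A+n_B)^2 * (n_A+n_B-1)) = 14336/3840 = 3.7333.
        SD[R] = 1.9322.
Step 4: Continuity-corrected z = (R - 0.5 - E[R]) / SD[R] = (11 - 0.5 - 9.0000) / 1.9322 = 0.7763.
Step 5: Two-sided p-value via normal approximation = 2*(1 - Phi(|z|)) = 0.437558.
Step 6: alpha = 0.1. fail to reject H0.

R = 11, z = 0.7763, p = 0.437558, fail to reject H0.


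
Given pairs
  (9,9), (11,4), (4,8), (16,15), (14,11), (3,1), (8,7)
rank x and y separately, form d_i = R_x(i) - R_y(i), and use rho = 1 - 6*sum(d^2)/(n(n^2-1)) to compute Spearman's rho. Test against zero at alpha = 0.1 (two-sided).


Step 1: Rank x and y separately (midranks; no ties here).
rank(x): 9->4, 11->5, 4->2, 16->7, 14->6, 3->1, 8->3
rank(y): 9->5, 4->2, 8->4, 15->7, 11->6, 1->1, 7->3
Step 2: d_i = R_x(i) - R_y(i); compute d_i^2.
  (4-5)^2=1, (5-2)^2=9, (2-4)^2=4, (7-7)^2=0, (6-6)^2=0, (1-1)^2=0, (3-3)^2=0
sum(d^2) = 14.
Step 3: rho = 1 - 6*14 / (7*(7^2 - 1)) = 1 - 84/336 = 0.750000.
Step 4: Under H0, t = rho * sqrt((n-2)/(1-rho^2)) = 2.5355 ~ t(5).
Step 5: Two-sided p-value from the t-distribution with 5 df = 0.052181.
Step 6: alpha = 0.1. reject H0.

rho = 0.7500, p = 0.052181, reject H0 at alpha = 0.1.


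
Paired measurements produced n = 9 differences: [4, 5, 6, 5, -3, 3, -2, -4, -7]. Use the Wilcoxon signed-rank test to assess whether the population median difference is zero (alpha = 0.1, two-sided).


Step 1: Drop any zero differences (none here) and take |d_i|.
|d| = [4, 5, 6, 5, 3, 3, 2, 4, 7]
Step 2: Midrank |d_i| (ties get averaged ranks).
ranks: |4|->4.5, |5|->6.5, |6|->8, |5|->6.5, |3|->2.5, |3|->2.5, |2|->1, |4|->4.5, |7|->9
Step 3: Attach original signs; sum ranks with positive sign and with negative sign.
W+ = 4.5 + 6.5 + 8 + 6.5 + 2.5 = 28
W- = 2.5 + 1 + 4.5 + 9 = 17
(Check: W+ + W- = 45 should equal n(n+1)/2 = 45.)
Step 4: Test statistic W = min(W+, W-) = 17.
Step 5: Ties in |d|, so use the tie-corrected normal approximation.
        E[W] = n(n+1)/4 = 9*10/4 = 22.5.
        Tie groups: |d|=3 (t=2), |d|=4 (t=2), |d|=5 (t=2); sum(t^3 - t) = 18.
        Var[W] = n(n+1)(2n+1)/24 - sum(t^3-t)/48 = 1710/24 - 18/48 = 70.875.
        z = (W - E[W]) / sqrt(Var[W]) = (17 - 22.5) / 8.4187 = -0.6533.
        Two-sided p = 2*Phi(z) = 0.513560.
Step 6: alpha = 0.1. fail to reject H0.

W+ = 28, W- = 17, W = min = 17, p = 0.513560, fail to reject H0.


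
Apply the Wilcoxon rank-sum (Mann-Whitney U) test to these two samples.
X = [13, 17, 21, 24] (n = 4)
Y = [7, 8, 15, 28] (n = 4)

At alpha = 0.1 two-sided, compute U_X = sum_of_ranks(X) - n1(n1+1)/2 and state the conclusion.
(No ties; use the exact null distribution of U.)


Step 1: Combine and sort all 8 observations; assign midranks.
sorted (value, group): (7,Y), (8,Y), (13,X), (15,Y), (17,X), (21,X), (24,X), (28,Y)
ranks: 7->1, 8->2, 13->3, 15->4, 17->5, 21->6, 24->7, 28->8
Step 2: Rank sum for X: R1 = 3 + 5 + 6 + 7 = 21.
Step 3: U_X = R1 - n1(n1+1)/2 = 21 - 4*5/2 = 21 - 10 = 11.
       U_Y = n1*n2 - U_X = 16 - 11 = 5.
Step 4: No ties, so the exact null distribution of U (based on enumerating the C(8,4) = 70 equally likely rank assignments) gives the two-sided p-value.
Step 5: p-value = 0.485714; compare to alpha = 0.1. fail to reject H0.

U_X = 11, p = 0.485714, fail to reject H0 at alpha = 0.1.


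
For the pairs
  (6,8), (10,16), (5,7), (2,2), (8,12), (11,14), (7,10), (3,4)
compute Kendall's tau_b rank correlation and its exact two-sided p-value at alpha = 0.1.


Step 1: Enumerate the 28 unordered pairs (i,j) with i<j and classify each by sign(x_j-x_i) * sign(y_j-y_i).
  (1,2):dx=+4,dy=+8->C; (1,3):dx=-1,dy=-1->C; (1,4):dx=-4,dy=-6->C; (1,5):dx=+2,dy=+4->C
  (1,6):dx=+5,dy=+6->C; (1,7):dx=+1,dy=+2->C; (1,8):dx=-3,dy=-4->C; (2,3):dx=-5,dy=-9->C
  (2,4):dx=-8,dy=-14->C; (2,5):dx=-2,dy=-4->C; (2,6):dx=+1,dy=-2->D; (2,7):dx=-3,dy=-6->C
  (2,8):dx=-7,dy=-12->C; (3,4):dx=-3,dy=-5->C; (3,5):dx=+3,dy=+5->C; (3,6):dx=+6,dy=+7->C
  (3,7):dx=+2,dy=+3->C; (3,8):dx=-2,dy=-3->C; (4,5):dx=+6,dy=+10->C; (4,6):dx=+9,dy=+12->C
  (4,7):dx=+5,dy=+8->C; (4,8):dx=+1,dy=+2->C; (5,6):dx=+3,dy=+2->C; (5,7):dx=-1,dy=-2->C
  (5,8):dx=-5,dy=-8->C; (6,7):dx=-4,dy=-4->C; (6,8):dx=-8,dy=-10->C; (7,8):dx=-4,dy=-6->C
Step 2: C = 27, D = 1, total pairs = 28.
Step 3: tau = (C - D)/(n(n-1)/2) = (27 - 1)/28 = 0.928571.
Step 4: Exact two-sided p-value (enumerate n! = 40320 permutations of y under H0): p = 0.000397.
Step 5: alpha = 0.1. reject H0.

tau_b = 0.9286 (C=27, D=1), p = 0.000397, reject H0.


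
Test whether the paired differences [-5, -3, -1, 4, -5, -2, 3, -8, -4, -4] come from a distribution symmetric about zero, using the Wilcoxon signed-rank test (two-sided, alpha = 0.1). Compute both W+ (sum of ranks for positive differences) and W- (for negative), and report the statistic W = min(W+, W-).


Step 1: Drop any zero differences (none here) and take |d_i|.
|d| = [5, 3, 1, 4, 5, 2, 3, 8, 4, 4]
Step 2: Midrank |d_i| (ties get averaged ranks).
ranks: |5|->8.5, |3|->3.5, |1|->1, |4|->6, |5|->8.5, |2|->2, |3|->3.5, |8|->10, |4|->6, |4|->6
Step 3: Attach original signs; sum ranks with positive sign and with negative sign.
W+ = 6 + 3.5 = 9.5
W- = 8.5 + 3.5 + 1 + 8.5 + 2 + 10 + 6 + 6 = 45.5
(Check: W+ + W- = 55 should equal n(n+1)/2 = 55.)
Step 4: Test statistic W = min(W+, W-) = 9.5.
Step 5: Ties in |d|, so use the tie-corrected normal approximation.
        E[W] = n(n+1)/4 = 10*11/4 = 27.5.
        Tie groups: |d|=3 (t=2), |d|=4 (t=3), |d|=5 (t=2); sum(t^3 - t) = 36.
        Var[W] = n(n+1)(2n+1)/24 - sum(t^3-t)/48 = 2310/24 - 36/48 = 95.5.
        z = (W - E[W]) / sqrt(Var[W]) = (9.5 - 27.5) / 9.7724 = -1.8419.
        Two-sided p = 2*Phi(z) = 0.065487.
Step 6: alpha = 0.1. reject H0.

W+ = 9.5, W- = 45.5, W = min = 9.5, p = 0.065487, reject H0.


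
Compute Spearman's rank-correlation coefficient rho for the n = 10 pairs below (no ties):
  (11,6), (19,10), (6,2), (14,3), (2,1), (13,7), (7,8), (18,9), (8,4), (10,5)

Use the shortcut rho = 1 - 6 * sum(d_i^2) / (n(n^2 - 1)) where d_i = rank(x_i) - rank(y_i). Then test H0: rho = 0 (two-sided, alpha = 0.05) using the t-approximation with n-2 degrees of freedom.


Step 1: Rank x and y separately (midranks; no ties here).
rank(x): 11->6, 19->10, 6->2, 14->8, 2->1, 13->7, 7->3, 18->9, 8->4, 10->5
rank(y): 6->6, 10->10, 2->2, 3->3, 1->1, 7->7, 8->8, 9->9, 4->4, 5->5
Step 2: d_i = R_x(i) - R_y(i); compute d_i^2.
  (6-6)^2=0, (10-10)^2=0, (2-2)^2=0, (8-3)^2=25, (1-1)^2=0, (7-7)^2=0, (3-8)^2=25, (9-9)^2=0, (4-4)^2=0, (5-5)^2=0
sum(d^2) = 50.
Step 3: rho = 1 - 6*50 / (10*(10^2 - 1)) = 1 - 300/990 = 0.696970.
Step 4: Under H0, t = rho * sqrt((n-2)/(1-rho^2)) = 2.7490 ~ t(8).
Step 5: Two-sided p-value from the t-distribution with 8 df = 0.025097.
Step 6: alpha = 0.05. reject H0.

rho = 0.6970, p = 0.025097, reject H0 at alpha = 0.05.


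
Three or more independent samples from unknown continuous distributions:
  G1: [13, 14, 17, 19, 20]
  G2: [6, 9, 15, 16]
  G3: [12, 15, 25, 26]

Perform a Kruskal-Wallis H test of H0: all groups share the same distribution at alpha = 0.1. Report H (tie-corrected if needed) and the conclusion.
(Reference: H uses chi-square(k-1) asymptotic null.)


Step 1: Combine all N = 13 observations and assign midranks.
sorted (value, group, rank): (6,G2,1), (9,G2,2), (12,G3,3), (13,G1,4), (14,G1,5), (15,G2,6.5), (15,G3,6.5), (16,G2,8), (17,G1,9), (19,G1,10), (20,G1,11), (25,G3,12), (26,G3,13)
Step 2: Sum ranks within each group.
R_1 = 39 (n_1 = 5)
R_2 = 17.5 (n_2 = 4)
R_3 = 34.5 (n_3 = 4)
Step 3: H = 12/(N(N+1)) * sum(R_i^2/n_i) - 3(N+1)
     = 12/(13*14) * (39^2/5 + 17.5^2/4 + 34.5^2/4) - 3*14
     = 0.065934 * 678.325 - 42
     = 2.724725.
Step 4: Ties present; correction factor C = 1 - 6/(13^3 - 13) = 0.997253. Corrected H = 2.724725 / 0.997253 = 2.732231.
Step 5: Under H0, H ~ chi^2(2); p-value = 0.255096.
Step 6: alpha = 0.1. fail to reject H0.

H = 2.7322, df = 2, p = 0.255096, fail to reject H0.


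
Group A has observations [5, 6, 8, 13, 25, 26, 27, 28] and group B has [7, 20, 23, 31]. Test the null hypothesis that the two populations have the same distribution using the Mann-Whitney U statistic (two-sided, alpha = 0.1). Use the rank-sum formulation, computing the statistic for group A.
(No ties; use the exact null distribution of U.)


Step 1: Combine and sort all 12 observations; assign midranks.
sorted (value, group): (5,X), (6,X), (7,Y), (8,X), (13,X), (20,Y), (23,Y), (25,X), (26,X), (27,X), (28,X), (31,Y)
ranks: 5->1, 6->2, 7->3, 8->4, 13->5, 20->6, 23->7, 25->8, 26->9, 27->10, 28->11, 31->12
Step 2: Rank sum for X: R1 = 1 + 2 + 4 + 5 + 8 + 9 + 10 + 11 = 50.
Step 3: U_X = R1 - n1(n1+1)/2 = 50 - 8*9/2 = 50 - 36 = 14.
       U_Y = n1*n2 - U_X = 32 - 14 = 18.
Step 4: No ties, so the exact null distribution of U (based on enumerating the C(12,8) = 495 equally likely rank assignments) gives the two-sided p-value.
Step 5: p-value = 0.808081; compare to alpha = 0.1. fail to reject H0.

U_X = 14, p = 0.808081, fail to reject H0 at alpha = 0.1.


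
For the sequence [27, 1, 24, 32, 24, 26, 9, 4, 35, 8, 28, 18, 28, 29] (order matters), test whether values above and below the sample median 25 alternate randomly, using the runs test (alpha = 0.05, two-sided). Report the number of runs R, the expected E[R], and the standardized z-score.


Step 1: Compute median = 25; label A = above, B = below.
Labels in order: ABBABABBABABAA  (n_A = 7, n_B = 7)
Step 2: Count runs R = 11.
Step 3: Under H0 (random ordering), E[R] = 2*n_A*n_B/(n_A+n_B) + 1 = 2*7*7/14 + 1 = 8.0000.
        Var[R] = 2*n_A*n_B*(2*n_A*n_B - n_A - n_B) / ((n_A+n_B)^2 * (n_A+n_B-1)) = 8232/2548 = 3.2308.
        SD[R] = 1.7974.
Step 4: Continuity-corrected z = (R - 0.5 - E[R]) / SD[R] = (11 - 0.5 - 8.0000) / 1.7974 = 1.3909.
Step 5: Two-sided p-value via normal approximation = 2*(1 - Phi(|z|)) = 0.164264.
Step 6: alpha = 0.05. fail to reject H0.

R = 11, z = 1.3909, p = 0.164264, fail to reject H0.


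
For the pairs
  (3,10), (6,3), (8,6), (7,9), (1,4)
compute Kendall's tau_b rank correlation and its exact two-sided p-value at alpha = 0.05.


Step 1: Enumerate the 10 unordered pairs (i,j) with i<j and classify each by sign(x_j-x_i) * sign(y_j-y_i).
  (1,2):dx=+3,dy=-7->D; (1,3):dx=+5,dy=-4->D; (1,4):dx=+4,dy=-1->D; (1,5):dx=-2,dy=-6->C
  (2,3):dx=+2,dy=+3->C; (2,4):dx=+1,dy=+6->C; (2,5):dx=-5,dy=+1->D; (3,4):dx=-1,dy=+3->D
  (3,5):dx=-7,dy=-2->C; (4,5):dx=-6,dy=-5->C
Step 2: C = 5, D = 5, total pairs = 10.
Step 3: tau = (C - D)/(n(n-1)/2) = (5 - 5)/10 = 0.000000.
Step 4: Exact two-sided p-value (enumerate n! = 120 permutations of y under H0): p = 1.000000.
Step 5: alpha = 0.05. fail to reject H0.

tau_b = 0.0000 (C=5, D=5), p = 1.000000, fail to reject H0.


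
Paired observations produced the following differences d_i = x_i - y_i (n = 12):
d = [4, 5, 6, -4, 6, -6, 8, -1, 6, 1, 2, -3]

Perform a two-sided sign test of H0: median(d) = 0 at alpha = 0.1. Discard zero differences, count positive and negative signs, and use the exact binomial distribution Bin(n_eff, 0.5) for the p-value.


Step 1: Discard zero differences. Original n = 12; n_eff = number of nonzero differences = 12.
Nonzero differences (with sign): +4, +5, +6, -4, +6, -6, +8, -1, +6, +1, +2, -3
Step 2: Count signs: positive = 8, negative = 4.
Step 3: Under H0: P(positive) = 0.5, so the number of positives S ~ Bin(12, 0.5).
Step 4: Two-sided exact p-value = sum of Bin(12,0.5) probabilities at or below the observed probability = 0.387695.
Step 5: alpha = 0.1. fail to reject H0.

n_eff = 12, pos = 8, neg = 4, p = 0.387695, fail to reject H0.


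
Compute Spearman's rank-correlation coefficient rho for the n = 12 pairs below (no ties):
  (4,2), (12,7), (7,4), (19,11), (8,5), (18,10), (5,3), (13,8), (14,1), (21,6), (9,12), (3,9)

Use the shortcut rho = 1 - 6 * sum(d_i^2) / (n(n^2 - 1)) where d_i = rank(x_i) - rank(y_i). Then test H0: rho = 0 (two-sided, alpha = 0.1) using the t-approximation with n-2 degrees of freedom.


Step 1: Rank x and y separately (midranks; no ties here).
rank(x): 4->2, 12->7, 7->4, 19->11, 8->5, 18->10, 5->3, 13->8, 14->9, 21->12, 9->6, 3->1
rank(y): 2->2, 7->7, 4->4, 11->11, 5->5, 10->10, 3->3, 8->8, 1->1, 6->6, 12->12, 9->9
Step 2: d_i = R_x(i) - R_y(i); compute d_i^2.
  (2-2)^2=0, (7-7)^2=0, (4-4)^2=0, (11-11)^2=0, (5-5)^2=0, (10-10)^2=0, (3-3)^2=0, (8-8)^2=0, (9-1)^2=64, (12-6)^2=36, (6-12)^2=36, (1-9)^2=64
sum(d^2) = 200.
Step 3: rho = 1 - 6*200 / (12*(12^2 - 1)) = 1 - 1200/1716 = 0.300699.
Step 4: Under H0, t = rho * sqrt((n-2)/(1-rho^2)) = 0.9970 ~ t(10).
Step 5: Two-sided p-value from the t-distribution with 10 df = 0.342260.
Step 6: alpha = 0.1. fail to reject H0.

rho = 0.3007, p = 0.342260, fail to reject H0 at alpha = 0.1.


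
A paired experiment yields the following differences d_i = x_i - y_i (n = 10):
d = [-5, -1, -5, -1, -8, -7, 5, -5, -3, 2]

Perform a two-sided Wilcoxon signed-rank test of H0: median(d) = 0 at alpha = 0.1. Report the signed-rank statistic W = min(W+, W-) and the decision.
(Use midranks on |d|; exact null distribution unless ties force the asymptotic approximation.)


Step 1: Drop any zero differences (none here) and take |d_i|.
|d| = [5, 1, 5, 1, 8, 7, 5, 5, 3, 2]
Step 2: Midrank |d_i| (ties get averaged ranks).
ranks: |5|->6.5, |1|->1.5, |5|->6.5, |1|->1.5, |8|->10, |7|->9, |5|->6.5, |5|->6.5, |3|->4, |2|->3
Step 3: Attach original signs; sum ranks with positive sign and with negative sign.
W+ = 6.5 + 3 = 9.5
W- = 6.5 + 1.5 + 6.5 + 1.5 + 10 + 9 + 6.5 + 4 = 45.5
(Check: W+ + W- = 55 should equal n(n+1)/2 = 55.)
Step 4: Test statistic W = min(W+, W-) = 9.5.
Step 5: Ties in |d|, so use the tie-corrected normal approximation.
        E[W] = n(n+1)/4 = 10*11/4 = 27.5.
        Tie groups: |d|=1 (t=2), |d|=5 (t=4); sum(t^3 - t) = 66.
        Var[W] = n(n+1)(2n+1)/24 - sum(t^3-t)/48 = 2310/24 - 66/48 = 94.875.
        z = (W - E[W]) / sqrt(Var[W]) = (9.5 - 27.5) / 9.7404 = -1.8480.
        Two-sided p = 2*Phi(z) = 0.064606.
Step 6: alpha = 0.1. reject H0.

W+ = 9.5, W- = 45.5, W = min = 9.5, p = 0.064606, reject H0.


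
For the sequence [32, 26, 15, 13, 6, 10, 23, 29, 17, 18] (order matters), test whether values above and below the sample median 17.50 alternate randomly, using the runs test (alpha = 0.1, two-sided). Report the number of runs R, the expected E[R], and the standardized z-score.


Step 1: Compute median = 17.50; label A = above, B = below.
Labels in order: AABBBBAABA  (n_A = 5, n_B = 5)
Step 2: Count runs R = 5.
Step 3: Under H0 (random ordering), E[R] = 2*n_A*n_B/(n_A+n_B) + 1 = 2*5*5/10 + 1 = 6.0000.
        Var[R] = 2*n_A*n_B*(2*n_A*n_B - n_A - n_B) / ((n_A+n_B)^2 * (n_A+n_B-1)) = 2000/900 = 2.2222.
        SD[R] = 1.4907.
Step 4: Continuity-corrected z = (R + 0.5 - E[R]) / SD[R] = (5 + 0.5 - 6.0000) / 1.4907 = -0.3354.
Step 5: Two-sided p-value via normal approximation = 2*(1 - Phi(|z|)) = 0.737316.
Step 6: alpha = 0.1. fail to reject H0.

R = 5, z = -0.3354, p = 0.737316, fail to reject H0.


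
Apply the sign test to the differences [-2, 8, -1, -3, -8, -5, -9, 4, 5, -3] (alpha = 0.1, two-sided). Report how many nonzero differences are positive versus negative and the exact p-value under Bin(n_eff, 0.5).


Step 1: Discard zero differences. Original n = 10; n_eff = number of nonzero differences = 10.
Nonzero differences (with sign): -2, +8, -1, -3, -8, -5, -9, +4, +5, -3
Step 2: Count signs: positive = 3, negative = 7.
Step 3: Under H0: P(positive) = 0.5, so the number of positives S ~ Bin(10, 0.5).
Step 4: Two-sided exact p-value = sum of Bin(10,0.5) probabilities at or below the observed probability = 0.343750.
Step 5: alpha = 0.1. fail to reject H0.

n_eff = 10, pos = 3, neg = 7, p = 0.343750, fail to reject H0.


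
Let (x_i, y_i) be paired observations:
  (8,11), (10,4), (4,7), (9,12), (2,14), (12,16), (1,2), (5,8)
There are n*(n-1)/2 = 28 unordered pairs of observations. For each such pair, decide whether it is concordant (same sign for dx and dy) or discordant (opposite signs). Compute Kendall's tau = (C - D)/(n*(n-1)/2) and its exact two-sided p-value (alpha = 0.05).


Step 1: Enumerate the 28 unordered pairs (i,j) with i<j and classify each by sign(x_j-x_i) * sign(y_j-y_i).
  (1,2):dx=+2,dy=-7->D; (1,3):dx=-4,dy=-4->C; (1,4):dx=+1,dy=+1->C; (1,5):dx=-6,dy=+3->D
  (1,6):dx=+4,dy=+5->C; (1,7):dx=-7,dy=-9->C; (1,8):dx=-3,dy=-3->C; (2,3):dx=-6,dy=+3->D
  (2,4):dx=-1,dy=+8->D; (2,5):dx=-8,dy=+10->D; (2,6):dx=+2,dy=+12->C; (2,7):dx=-9,dy=-2->C
  (2,8):dx=-5,dy=+4->D; (3,4):dx=+5,dy=+5->C; (3,5):dx=-2,dy=+7->D; (3,6):dx=+8,dy=+9->C
  (3,7):dx=-3,dy=-5->C; (3,8):dx=+1,dy=+1->C; (4,5):dx=-7,dy=+2->D; (4,6):dx=+3,dy=+4->C
  (4,7):dx=-8,dy=-10->C; (4,8):dx=-4,dy=-4->C; (5,6):dx=+10,dy=+2->C; (5,7):dx=-1,dy=-12->C
  (5,8):dx=+3,dy=-6->D; (6,7):dx=-11,dy=-14->C; (6,8):dx=-7,dy=-8->C; (7,8):dx=+4,dy=+6->C
Step 2: C = 19, D = 9, total pairs = 28.
Step 3: tau = (C - D)/(n(n-1)/2) = (19 - 9)/28 = 0.357143.
Step 4: Exact two-sided p-value (enumerate n! = 40320 permutations of y under H0): p = 0.275099.
Step 5: alpha = 0.05. fail to reject H0.

tau_b = 0.3571 (C=19, D=9), p = 0.275099, fail to reject H0.


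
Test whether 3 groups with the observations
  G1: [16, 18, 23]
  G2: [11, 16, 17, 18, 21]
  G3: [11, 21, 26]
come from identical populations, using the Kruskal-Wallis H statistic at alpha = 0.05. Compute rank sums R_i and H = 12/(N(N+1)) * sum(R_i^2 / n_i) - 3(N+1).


Step 1: Combine all N = 11 observations and assign midranks.
sorted (value, group, rank): (11,G2,1.5), (11,G3,1.5), (16,G1,3.5), (16,G2,3.5), (17,G2,5), (18,G1,6.5), (18,G2,6.5), (21,G2,8.5), (21,G3,8.5), (23,G1,10), (26,G3,11)
Step 2: Sum ranks within each group.
R_1 = 20 (n_1 = 3)
R_2 = 25 (n_2 = 5)
R_3 = 21 (n_3 = 3)
Step 3: H = 12/(N(N+1)) * sum(R_i^2/n_i) - 3(N+1)
     = 12/(11*12) * (20^2/3 + 25^2/5 + 21^2/3) - 3*12
     = 0.090909 * 405.333 - 36
     = 0.848485.
Step 4: Ties present; correction factor C = 1 - 24/(11^3 - 11) = 0.981818. Corrected H = 0.848485 / 0.981818 = 0.864198.
Step 5: Under H0, H ~ chi^2(2); p-value = 0.649145.
Step 6: alpha = 0.05. fail to reject H0.

H = 0.8642, df = 2, p = 0.649145, fail to reject H0.


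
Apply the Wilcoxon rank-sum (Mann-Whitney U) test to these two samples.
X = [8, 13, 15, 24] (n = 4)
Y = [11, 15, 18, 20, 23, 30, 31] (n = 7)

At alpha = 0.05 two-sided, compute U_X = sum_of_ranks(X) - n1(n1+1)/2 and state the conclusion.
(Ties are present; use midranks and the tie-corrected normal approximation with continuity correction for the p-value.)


Step 1: Combine and sort all 11 observations; assign midranks.
sorted (value, group): (8,X), (11,Y), (13,X), (15,X), (15,Y), (18,Y), (20,Y), (23,Y), (24,X), (30,Y), (31,Y)
ranks: 8->1, 11->2, 13->3, 15->4.5, 15->4.5, 18->6, 20->7, 23->8, 24->9, 30->10, 31->11
Step 2: Rank sum for X: R1 = 1 + 3 + 4.5 + 9 = 17.5.
Step 3: U_X = R1 - n1(n1+1)/2 = 17.5 - 4*5/2 = 17.5 - 10 = 7.5.
       U_Y = n1*n2 - U_X = 28 - 7.5 = 20.5.
Step 4: Ties are present, so use the tie-corrected normal approximation (with continuity correction) for the p-value.
Step 5: p-value = 0.255756; compare to alpha = 0.05. fail to reject H0.

U_X = 7.5, p = 0.255756, fail to reject H0 at alpha = 0.05.


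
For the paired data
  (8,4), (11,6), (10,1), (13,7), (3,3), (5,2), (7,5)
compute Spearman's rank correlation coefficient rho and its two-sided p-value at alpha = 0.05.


Step 1: Rank x and y separately (midranks; no ties here).
rank(x): 8->4, 11->6, 10->5, 13->7, 3->1, 5->2, 7->3
rank(y): 4->4, 6->6, 1->1, 7->7, 3->3, 2->2, 5->5
Step 2: d_i = R_x(i) - R_y(i); compute d_i^2.
  (4-4)^2=0, (6-6)^2=0, (5-1)^2=16, (7-7)^2=0, (1-3)^2=4, (2-2)^2=0, (3-5)^2=4
sum(d^2) = 24.
Step 3: rho = 1 - 6*24 / (7*(7^2 - 1)) = 1 - 144/336 = 0.571429.
Step 4: Under H0, t = rho * sqrt((n-2)/(1-rho^2)) = 1.5570 ~ t(5).
Step 5: Two-sided p-value from the t-distribution with 5 df = 0.180202.
Step 6: alpha = 0.05. fail to reject H0.

rho = 0.5714, p = 0.180202, fail to reject H0 at alpha = 0.05.


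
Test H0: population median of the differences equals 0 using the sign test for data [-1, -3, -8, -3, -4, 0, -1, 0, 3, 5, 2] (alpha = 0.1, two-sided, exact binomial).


Step 1: Discard zero differences. Original n = 11; n_eff = number of nonzero differences = 9.
Nonzero differences (with sign): -1, -3, -8, -3, -4, -1, +3, +5, +2
Step 2: Count signs: positive = 3, negative = 6.
Step 3: Under H0: P(positive) = 0.5, so the number of positives S ~ Bin(9, 0.5).
Step 4: Two-sided exact p-value = sum of Bin(9,0.5) probabilities at or below the observed probability = 0.507812.
Step 5: alpha = 0.1. fail to reject H0.

n_eff = 9, pos = 3, neg = 6, p = 0.507812, fail to reject H0.


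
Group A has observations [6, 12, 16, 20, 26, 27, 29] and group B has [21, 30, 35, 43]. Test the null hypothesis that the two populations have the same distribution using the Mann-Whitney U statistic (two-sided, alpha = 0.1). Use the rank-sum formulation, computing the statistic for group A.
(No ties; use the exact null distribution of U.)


Step 1: Combine and sort all 11 observations; assign midranks.
sorted (value, group): (6,X), (12,X), (16,X), (20,X), (21,Y), (26,X), (27,X), (29,X), (30,Y), (35,Y), (43,Y)
ranks: 6->1, 12->2, 16->3, 20->4, 21->5, 26->6, 27->7, 29->8, 30->9, 35->10, 43->11
Step 2: Rank sum for X: R1 = 1 + 2 + 3 + 4 + 6 + 7 + 8 = 31.
Step 3: U_X = R1 - n1(n1+1)/2 = 31 - 7*8/2 = 31 - 28 = 3.
       U_Y = n1*n2 - U_X = 28 - 3 = 25.
Step 4: No ties, so the exact null distribution of U (based on enumerating the C(11,7) = 330 equally likely rank assignments) gives the two-sided p-value.
Step 5: p-value = 0.042424; compare to alpha = 0.1. reject H0.

U_X = 3, p = 0.042424, reject H0 at alpha = 0.1.


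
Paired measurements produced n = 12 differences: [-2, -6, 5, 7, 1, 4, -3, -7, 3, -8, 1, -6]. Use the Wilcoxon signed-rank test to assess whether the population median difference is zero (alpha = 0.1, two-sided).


Step 1: Drop any zero differences (none here) and take |d_i|.
|d| = [2, 6, 5, 7, 1, 4, 3, 7, 3, 8, 1, 6]
Step 2: Midrank |d_i| (ties get averaged ranks).
ranks: |2|->3, |6|->8.5, |5|->7, |7|->10.5, |1|->1.5, |4|->6, |3|->4.5, |7|->10.5, |3|->4.5, |8|->12, |1|->1.5, |6|->8.5
Step 3: Attach original signs; sum ranks with positive sign and with negative sign.
W+ = 7 + 10.5 + 1.5 + 6 + 4.5 + 1.5 = 31
W- = 3 + 8.5 + 4.5 + 10.5 + 12 + 8.5 = 47
(Check: W+ + W- = 78 should equal n(n+1)/2 = 78.)
Step 4: Test statistic W = min(W+, W-) = 31.
Step 5: Ties in |d|, so use the tie-corrected normal approximation.
        E[W] = n(n+1)/4 = 12*13/4 = 39.
        Tie groups: |d|=1 (t=2), |d|=3 (t=2), |d|=6 (t=2), |d|=7 (t=2); sum(t^3 - t) = 24.
        Var[W] = n(n+1)(2n+1)/24 - sum(t^3-t)/48 = 3900/24 - 24/48 = 162.
        z = (W - E[W]) / sqrt(Var[W]) = (31 - 39) / 12.7279 = -0.6285.
        Two-sided p = 2*Phi(z) = 0.529651.
Step 6: alpha = 0.1. fail to reject H0.

W+ = 31, W- = 47, W = min = 31, p = 0.529651, fail to reject H0.
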